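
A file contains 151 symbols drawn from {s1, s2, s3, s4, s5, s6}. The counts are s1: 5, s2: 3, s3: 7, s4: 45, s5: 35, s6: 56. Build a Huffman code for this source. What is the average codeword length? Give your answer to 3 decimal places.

2.113 bits/symbol

Probabilities are the counts divided by 151.
Repeatedly combine the two least-probable nodes; the expected code length is the sum of the merged weights.
merge 3/151 + 5/151 → 8/151
merge 7/151 + 8/151 → 15/151
merge 15/151 + 35/151 → 50/151
merge 45/151 + 50/151 → 95/151
merge 56/151 + 95/151 → 1
L = 8/151 + 15/151 + 50/151 + 95/151 + 1 = 319/151 ≈ 2.113 bits/symbol.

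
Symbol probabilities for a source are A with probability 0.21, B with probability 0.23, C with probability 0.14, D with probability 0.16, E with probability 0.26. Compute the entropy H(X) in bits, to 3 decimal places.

H = −Σ pᵢ log₂ pᵢ.
−0.21·log₂(0.21) = 0.4728
−0.23·log₂(0.23) = 0.4877
−0.14·log₂(0.14) = 0.3971
−0.16·log₂(0.16) = 0.4230
−0.26·log₂(0.26) = 0.5053
Sum ≈ 2.2859 → 2.286 bits.

2.286 bits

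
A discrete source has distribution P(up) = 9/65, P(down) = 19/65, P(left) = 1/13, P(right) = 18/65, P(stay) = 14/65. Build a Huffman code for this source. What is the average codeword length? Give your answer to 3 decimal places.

Repeatedly combine the two least-probable nodes; the expected code length is the sum of the merged weights.
merge 1/13 + 9/65 → 14/65
merge 14/65 + 14/65 → 28/65
merge 18/65 + 19/65 → 37/65
merge 28/65 + 37/65 → 1
L = 14/65 + 28/65 + 37/65 + 1 = 144/65 ≈ 2.215 bits/symbol.

2.215 bits/symbol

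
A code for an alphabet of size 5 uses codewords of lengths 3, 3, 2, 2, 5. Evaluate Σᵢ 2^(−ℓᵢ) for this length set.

0.78125

With common denominator 2^5 = 32: Σ 2^(−ℓᵢ) = 4/32 + 4/32 + 8/32 + 8/32 + 1/32 = 25/32 = 0.78125.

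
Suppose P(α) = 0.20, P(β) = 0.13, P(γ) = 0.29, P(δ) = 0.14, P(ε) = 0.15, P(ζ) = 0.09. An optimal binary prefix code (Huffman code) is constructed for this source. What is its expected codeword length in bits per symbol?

2.51 bits/symbol

Repeatedly combine the two least-probable nodes; the expected code length is the sum of the merged weights.
merge 9/100 + 13/100 → 11/50
merge 7/50 + 3/20 → 29/100
merge 1/5 + 11/50 → 21/50
merge 29/100 + 29/100 → 29/50
merge 21/50 + 29/50 → 1
L = 11/50 + 29/100 + 21/50 + 29/50 + 1 = 251/100 = 2.51 bits/symbol.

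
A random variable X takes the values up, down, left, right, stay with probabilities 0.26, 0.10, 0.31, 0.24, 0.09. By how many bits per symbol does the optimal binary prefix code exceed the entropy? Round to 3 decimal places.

Entropy H = −Σ p log₂ p ≈ 2.1681 bits.
Huffman merges: 9/100+1/10→19/100; 19/100+6/25→43/100; 13/50+31/100→57/100; 43/100+57/100→1. L = 219/100 ≈ 2.1900.
L − H = 2.1900 − 2.1681 = 0.022 bits.

0.022 bits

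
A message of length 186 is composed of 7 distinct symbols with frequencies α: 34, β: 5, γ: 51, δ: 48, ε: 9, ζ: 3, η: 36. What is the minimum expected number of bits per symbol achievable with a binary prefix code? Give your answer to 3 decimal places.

2.409 bits/symbol

Probabilities are the counts divided by 186.
Repeatedly combine the two least-probable nodes; the expected code length is the sum of the merged weights.
merge 1/62 + 5/186 → 4/93
merge 4/93 + 3/62 → 17/186
merge 17/186 + 17/93 → 17/62
merge 6/31 + 8/31 → 14/31
merge 17/62 + 17/62 → 17/31
merge 14/31 + 17/31 → 1
L = 4/93 + 17/186 + 17/62 + 14/31 + 17/31 + 1 = 224/93 ≈ 2.409 bits/symbol.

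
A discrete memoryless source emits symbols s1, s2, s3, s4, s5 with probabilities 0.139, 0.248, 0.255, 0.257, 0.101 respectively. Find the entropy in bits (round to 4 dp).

2.2351 bits

H = −Σ pᵢ log₂ pᵢ.
−0.139·log₂(0.139) = 0.3957
−0.248·log₂(0.248) = 0.4989
−0.255·log₂(0.255) = 0.5027
−0.257·log₂(0.257) = 0.5038
−0.101·log₂(0.101) = 0.3341
Sum ≈ 2.2351 → 2.2351 bits.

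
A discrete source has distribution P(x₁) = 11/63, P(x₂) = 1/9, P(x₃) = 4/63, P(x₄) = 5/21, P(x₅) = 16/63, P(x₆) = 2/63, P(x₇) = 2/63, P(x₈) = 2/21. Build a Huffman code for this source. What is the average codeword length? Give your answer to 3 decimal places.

2.698 bits/symbol

Repeatedly combine the two least-probable nodes; the expected code length is the sum of the merged weights.
merge 2/63 + 2/63 → 4/63
merge 4/63 + 4/63 → 8/63
merge 2/21 + 1/9 → 13/63
merge 8/63 + 11/63 → 19/63
merge 13/63 + 5/21 → 4/9
merge 16/63 + 19/63 → 5/9
merge 4/9 + 5/9 → 1
L = 4/63 + 8/63 + 13/63 + 19/63 + 4/9 + 5/9 + 1 = 170/63 ≈ 2.698 bits/symbol.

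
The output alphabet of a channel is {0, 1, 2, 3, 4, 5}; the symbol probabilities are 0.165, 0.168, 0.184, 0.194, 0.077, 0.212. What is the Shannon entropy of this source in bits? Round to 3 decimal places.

2.529 bits

H = −Σ pᵢ log₂ pᵢ.
−0.165·log₂(0.165) = 0.4289
−0.168·log₂(0.168) = 0.4323
−0.184·log₂(0.184) = 0.4494
−0.194·log₂(0.194) = 0.4590
−0.077·log₂(0.077) = 0.2848
−0.212·log₂(0.212) = 0.4744
Sum ≈ 2.5289 → 2.529 bits.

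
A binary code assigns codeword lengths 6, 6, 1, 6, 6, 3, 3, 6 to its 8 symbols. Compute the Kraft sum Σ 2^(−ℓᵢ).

With common denominator 2^6 = 64: Σ 2^(−ℓᵢ) = 1/64 + 1/64 + 32/64 + 1/64 + 1/64 + 8/64 + 8/64 + 1/64 = 53/64 = 0.828125.

0.828125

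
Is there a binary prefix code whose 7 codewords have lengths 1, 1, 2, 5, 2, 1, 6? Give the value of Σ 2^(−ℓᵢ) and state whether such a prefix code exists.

2.046875; no

With common denominator 2^6 = 64: Σ 2^(−ℓᵢ) = 32/64 + 32/64 + 16/64 + 2/64 + 16/64 + 32/64 + 1/64 = 131/64 = 2.046875.
Kraft's inequality requires Σ ≤ 1; here Σ = 2.046875 > 1, so no such prefix code exists.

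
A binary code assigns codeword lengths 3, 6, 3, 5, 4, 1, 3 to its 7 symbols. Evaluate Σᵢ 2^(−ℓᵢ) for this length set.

With common denominator 2^6 = 64: Σ 2^(−ℓᵢ) = 8/64 + 1/64 + 8/64 + 2/64 + 4/64 + 32/64 + 8/64 = 63/64 = 0.984375.

0.984375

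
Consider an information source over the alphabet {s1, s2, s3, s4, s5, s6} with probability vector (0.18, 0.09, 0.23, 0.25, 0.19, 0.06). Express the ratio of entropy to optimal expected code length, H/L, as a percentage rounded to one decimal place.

98.6%

Entropy H = −Σ p log₂ p ≈ 2.4444 bits.
Huffman merges: 3/50+9/100→3/20; 3/20+9/50→33/100; 19/100+23/100→21/50; 1/4+33/100→29/50; 21/50+29/50→1. L = 62/25 ≈ 2.4800.
Efficiency = H/L = 2.4444/2.4800 = 98.6%.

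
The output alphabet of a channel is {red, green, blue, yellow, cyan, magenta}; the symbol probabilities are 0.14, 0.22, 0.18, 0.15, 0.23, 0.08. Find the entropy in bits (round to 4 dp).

H = −Σ pᵢ log₂ pᵢ.
−0.14·log₂(0.14) = 0.3971
−0.22·log₂(0.22) = 0.4806
−0.18·log₂(0.18) = 0.4453
−0.15·log₂(0.15) = 0.4105
−0.23·log₂(0.23) = 0.4877
−0.08·log₂(0.08) = 0.2915
Sum ≈ 2.5127 → 2.5127 bits.

2.5127 bits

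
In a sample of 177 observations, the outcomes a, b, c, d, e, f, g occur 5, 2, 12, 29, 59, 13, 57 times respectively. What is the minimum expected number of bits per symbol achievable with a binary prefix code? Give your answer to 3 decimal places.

Probabilities are the counts divided by 177.
Repeatedly combine the two least-probable nodes; the expected code length is the sum of the merged weights.
merge 2/177 + 5/177 → 7/177
merge 7/177 + 4/59 → 19/177
merge 13/177 + 19/177 → 32/177
merge 29/177 + 32/177 → 61/177
merge 19/59 + 1/3 → 116/177
merge 61/177 + 116/177 → 1
L = 7/177 + 19/177 + 32/177 + 61/177 + 116/177 + 1 = 412/177 ≈ 2.328 bits/symbol.

2.328 bits/symbol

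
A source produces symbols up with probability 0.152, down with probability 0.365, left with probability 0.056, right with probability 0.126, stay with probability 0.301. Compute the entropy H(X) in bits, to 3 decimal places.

H = −Σ pᵢ log₂ pᵢ.
−0.152·log₂(0.152) = 0.4131
−0.365·log₂(0.365) = 0.5307
−0.056·log₂(0.056) = 0.2329
−0.126·log₂(0.126) = 0.3766
−0.301·log₂(0.301) = 0.5214
Sum ≈ 2.0746 → 2.075 bits.

2.075 bits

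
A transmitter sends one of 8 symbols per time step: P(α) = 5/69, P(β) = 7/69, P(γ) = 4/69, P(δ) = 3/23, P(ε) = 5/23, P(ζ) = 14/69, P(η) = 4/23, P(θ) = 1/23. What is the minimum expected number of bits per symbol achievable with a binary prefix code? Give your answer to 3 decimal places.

2.855 bits/symbol

Repeatedly combine the two least-probable nodes; the expected code length is the sum of the merged weights.
merge 1/23 + 4/69 → 7/69
merge 5/69 + 7/69 → 4/23
merge 7/69 + 3/23 → 16/69
merge 4/23 + 4/23 → 8/23
merge 14/69 + 5/23 → 29/69
merge 16/69 + 8/23 → 40/69
merge 29/69 + 40/69 → 1
L = 7/69 + 4/23 + 16/69 + 8/23 + 29/69 + 40/69 + 1 = 197/69 ≈ 2.855 bits/symbol.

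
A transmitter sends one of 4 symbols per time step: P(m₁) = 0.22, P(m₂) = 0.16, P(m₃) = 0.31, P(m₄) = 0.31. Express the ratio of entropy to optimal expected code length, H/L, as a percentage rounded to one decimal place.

97.6%

Entropy H = −Σ p log₂ p ≈ 1.9512 bits.
Huffman merges: 4/25+11/50→19/50; 31/100+31/100→31/50; 19/50+31/50→1. L = 2 ≈ 2.0000.
Efficiency = H/L = 1.9512/2.0000 = 97.6%.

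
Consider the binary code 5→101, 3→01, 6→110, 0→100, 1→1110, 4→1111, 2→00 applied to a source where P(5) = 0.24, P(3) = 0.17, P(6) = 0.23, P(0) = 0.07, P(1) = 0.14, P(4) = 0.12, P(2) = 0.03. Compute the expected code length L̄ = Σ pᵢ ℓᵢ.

3.06 bits/symbol

L̄ = Σ pᵢ·ℓᵢ = 0.24·3 + 0.17·2 + 0.23·3 + 0.07·3 + 0.14·4 + 0.12·4 + 0.03·2 = 3.06 bits/symbol.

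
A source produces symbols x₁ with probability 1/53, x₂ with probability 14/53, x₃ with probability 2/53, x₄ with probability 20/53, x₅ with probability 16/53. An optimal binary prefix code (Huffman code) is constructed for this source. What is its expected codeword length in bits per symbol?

2 bits/symbol

Repeatedly combine the two least-probable nodes; the expected code length is the sum of the merged weights.
merge 1/53 + 2/53 → 3/53
merge 3/53 + 14/53 → 17/53
merge 16/53 + 17/53 → 33/53
merge 20/53 + 33/53 → 1
L = 3/53 + 17/53 + 33/53 + 1 = 2 bits/symbol.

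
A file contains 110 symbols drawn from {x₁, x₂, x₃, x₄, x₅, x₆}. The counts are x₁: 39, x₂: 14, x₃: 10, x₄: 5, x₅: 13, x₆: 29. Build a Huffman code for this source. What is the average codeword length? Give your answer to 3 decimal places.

Probabilities are the counts divided by 110.
Repeatedly combine the two least-probable nodes; the expected code length is the sum of the merged weights.
merge 1/22 + 1/11 → 3/22
merge 13/110 + 7/55 → 27/110
merge 3/22 + 27/110 → 21/55
merge 29/110 + 39/110 → 34/55
merge 21/55 + 34/55 → 1
L = 3/22 + 27/110 + 21/55 + 34/55 + 1 = 131/55 ≈ 2.382 bits/symbol.

2.382 bits/symbol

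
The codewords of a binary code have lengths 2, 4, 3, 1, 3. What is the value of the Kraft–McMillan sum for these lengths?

With common denominator 2^4 = 16: Σ 2^(−ℓᵢ) = 4/16 + 1/16 + 2/16 + 8/16 + 2/16 = 17/16 = 1.0625.

1.0625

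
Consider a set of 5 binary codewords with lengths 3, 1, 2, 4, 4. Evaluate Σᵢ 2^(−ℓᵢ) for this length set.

With common denominator 2^4 = 16: Σ 2^(−ℓᵢ) = 2/16 + 8/16 + 4/16 + 1/16 + 1/16 = 16/16 = 1.

1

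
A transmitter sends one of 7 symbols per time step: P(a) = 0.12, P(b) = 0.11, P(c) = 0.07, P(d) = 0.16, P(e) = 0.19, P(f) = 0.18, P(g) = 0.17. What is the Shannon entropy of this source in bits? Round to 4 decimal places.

2.7440 bits

H = −Σ pᵢ log₂ pᵢ.
−0.12·log₂(0.12) = 0.3671
−0.11·log₂(0.11) = 0.3503
−0.07·log₂(0.07) = 0.2686
−0.16·log₂(0.16) = 0.4230
−0.19·log₂(0.19) = 0.4552
−0.18·log₂(0.18) = 0.4453
−0.17·log₂(0.17) = 0.4346
Sum ≈ 2.7440 → 2.7440 bits.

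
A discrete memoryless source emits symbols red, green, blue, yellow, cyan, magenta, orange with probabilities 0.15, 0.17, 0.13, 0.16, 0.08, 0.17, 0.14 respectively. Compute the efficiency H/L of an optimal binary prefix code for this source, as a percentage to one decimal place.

Entropy H = −Σ p log₂ p ≈ 2.7740 bits.
Huffman merges: 2/25+13/100→21/100; 7/50+3/20→29/100; 4/25+17/100→33/100; 17/100+21/100→19/50; 29/100+33/100→31/50; 19/50+31/50→1. L = 283/100 ≈ 2.8300.
Efficiency = H/L = 2.7740/2.8300 = 98.0%.

98.0%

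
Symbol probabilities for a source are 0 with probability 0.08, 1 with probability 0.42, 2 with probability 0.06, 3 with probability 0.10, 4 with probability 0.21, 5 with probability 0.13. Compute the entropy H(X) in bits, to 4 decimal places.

2.2483 bits

H = −Σ pᵢ log₂ pᵢ.
−0.08·log₂(0.08) = 0.2915
−0.42·log₂(0.42) = 0.5256
−0.06·log₂(0.06) = 0.2435
−0.10·log₂(0.10) = 0.3322
−0.21·log₂(0.21) = 0.4728
−0.13·log₂(0.13) = 0.3826
Sum ≈ 2.2483 → 2.2483 bits.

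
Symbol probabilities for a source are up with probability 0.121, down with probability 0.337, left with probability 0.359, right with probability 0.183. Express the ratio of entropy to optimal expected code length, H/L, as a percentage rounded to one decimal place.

96.5%

Entropy H = −Σ p log₂ p ≈ 1.8764 bits.
Huffman merges: 121/1000+183/1000→38/125; 38/125+337/1000→641/1000; 359/1000+641/1000→1. L = 389/200 ≈ 1.9450.
Efficiency = H/L = 1.8764/1.9450 = 96.5%.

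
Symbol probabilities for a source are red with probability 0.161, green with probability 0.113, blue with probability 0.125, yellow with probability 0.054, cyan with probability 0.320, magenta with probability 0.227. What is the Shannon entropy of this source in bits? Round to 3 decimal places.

H = −Σ pᵢ log₂ pᵢ.
−0.161·log₂(0.161) = 0.4242
−0.113·log₂(0.113) = 0.3555
−0.125·log₂(0.125) = 0.3750
−0.054·log₂(0.054) = 0.2274
−0.320·log₂(0.320) = 0.5260
−0.227·log₂(0.227) = 0.4856
Sum ≈ 2.3937 → 2.394 bits.

2.394 bits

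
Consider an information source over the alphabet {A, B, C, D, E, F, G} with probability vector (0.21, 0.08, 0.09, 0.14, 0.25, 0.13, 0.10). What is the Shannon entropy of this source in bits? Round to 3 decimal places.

2.689 bits

H = −Σ pᵢ log₂ pᵢ.
−0.21·log₂(0.21) = 0.4728
−0.08·log₂(0.08) = 0.2915
−0.09·log₂(0.09) = 0.3127
−0.14·log₂(0.14) = 0.3971
−0.25·log₂(0.25) = 0.5000
−0.13·log₂(0.13) = 0.3826
−0.10·log₂(0.10) = 0.3322
Sum ≈ 2.6889 → 2.689 bits.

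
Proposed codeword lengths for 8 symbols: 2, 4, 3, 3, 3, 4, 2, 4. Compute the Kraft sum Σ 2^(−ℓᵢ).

1.0625

With common denominator 2^4 = 16: Σ 2^(−ℓᵢ) = 4/16 + 1/16 + 2/16 + 2/16 + 2/16 + 1/16 + 4/16 + 1/16 = 17/16 = 1.0625.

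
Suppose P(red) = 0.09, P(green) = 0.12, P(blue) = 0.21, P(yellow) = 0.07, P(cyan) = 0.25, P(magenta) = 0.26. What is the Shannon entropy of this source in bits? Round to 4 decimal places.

H = −Σ pᵢ log₂ pᵢ.
−0.09·log₂(0.09) = 0.3127
−0.12·log₂(0.12) = 0.3671
−0.21·log₂(0.21) = 0.4728
−0.07·log₂(0.07) = 0.2686
−0.25·log₂(0.25) = 0.5000
−0.26·log₂(0.26) = 0.5053
Sum ≈ 2.4264 → 2.4264 bits.

2.4264 bits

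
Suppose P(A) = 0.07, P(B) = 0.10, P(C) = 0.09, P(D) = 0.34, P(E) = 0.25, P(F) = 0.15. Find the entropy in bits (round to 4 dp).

H = −Σ pᵢ log₂ pᵢ.
−0.07·log₂(0.07) = 0.2686
−0.10·log₂(0.10) = 0.3322
−0.09·log₂(0.09) = 0.3127
−0.34·log₂(0.34) = 0.5292
−0.25·log₂(0.25) = 0.5000
−0.15·log₂(0.15) = 0.4105
Sum ≈ 2.3531 → 2.3531 bits.

2.3531 bits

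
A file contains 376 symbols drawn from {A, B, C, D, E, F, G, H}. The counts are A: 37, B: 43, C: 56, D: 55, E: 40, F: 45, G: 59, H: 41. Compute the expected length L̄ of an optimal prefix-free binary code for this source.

3 bits/symbol

Probabilities are the counts divided by 376.
Repeatedly combine the two least-probable nodes; the expected code length is the sum of the merged weights.
merge 37/376 + 5/47 → 77/376
merge 41/376 + 43/376 → 21/94
merge 45/376 + 55/376 → 25/94
merge 7/47 + 59/376 → 115/376
merge 77/376 + 21/94 → 161/376
merge 25/94 + 115/376 → 215/376
merge 161/376 + 215/376 → 1
L = 77/376 + 21/94 + 25/94 + 115/376 + 161/376 + 215/376 + 1 = 3 bits/symbol.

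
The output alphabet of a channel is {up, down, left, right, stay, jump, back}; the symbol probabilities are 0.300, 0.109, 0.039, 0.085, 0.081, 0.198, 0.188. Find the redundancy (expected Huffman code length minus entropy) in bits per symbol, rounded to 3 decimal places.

0.058 bits

Entropy H = −Σ p log₂ p ≈ 2.5641 bits.
Huffman merges: 39/1000+81/1000→3/25; 17/200+109/1000→97/500; 3/25+47/250→77/250; 97/500+99/500→49/125; 3/10+77/250→76/125; 49/125+76/125→1. L = 1311/500 ≈ 2.6220.
L − H = 2.6220 − 2.5641 = 0.058 bits.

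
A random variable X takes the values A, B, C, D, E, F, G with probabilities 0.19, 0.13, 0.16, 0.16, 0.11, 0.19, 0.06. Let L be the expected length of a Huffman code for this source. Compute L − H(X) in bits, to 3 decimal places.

0.057 bits

Entropy H = −Σ p log₂ p ≈ 2.7330 bits.
Huffman merges: 3/50+11/100→17/100; 13/100+4/25→29/100; 4/25+17/100→33/100; 19/100+19/100→19/50; 29/100+33/100→31/50; 19/50+31/50→1. L = 279/100 ≈ 2.7900.
L − H = 2.7900 − 2.7330 = 0.057 bits.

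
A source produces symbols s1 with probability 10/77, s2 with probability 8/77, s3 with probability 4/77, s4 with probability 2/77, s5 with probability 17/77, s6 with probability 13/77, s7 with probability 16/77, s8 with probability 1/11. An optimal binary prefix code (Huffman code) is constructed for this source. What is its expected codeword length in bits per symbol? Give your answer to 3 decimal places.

Repeatedly combine the two least-probable nodes; the expected code length is the sum of the merged weights.
merge 2/77 + 4/77 → 6/77
merge 6/77 + 1/11 → 13/77
merge 8/77 + 10/77 → 18/77
merge 13/77 + 13/77 → 26/77
merge 16/77 + 17/77 → 3/7
merge 18/77 + 26/77 → 4/7
merge 3/7 + 4/7 → 1
L = 6/77 + 13/77 + 18/77 + 26/77 + 3/7 + 4/7 + 1 = 31/11 ≈ 2.818 bits/symbol.

2.818 bits/symbol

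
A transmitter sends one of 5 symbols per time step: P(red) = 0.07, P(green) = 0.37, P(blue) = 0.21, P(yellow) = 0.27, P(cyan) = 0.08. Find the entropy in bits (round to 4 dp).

H = −Σ pᵢ log₂ pᵢ.
−0.07·log₂(0.07) = 0.2686
−0.37·log₂(0.37) = 0.5307
−0.21·log₂(0.21) = 0.4728
−0.27·log₂(0.27) = 0.5100
−0.08·log₂(0.08) = 0.2915
Sum ≈ 2.0736 → 2.0736 bits.

2.0736 bits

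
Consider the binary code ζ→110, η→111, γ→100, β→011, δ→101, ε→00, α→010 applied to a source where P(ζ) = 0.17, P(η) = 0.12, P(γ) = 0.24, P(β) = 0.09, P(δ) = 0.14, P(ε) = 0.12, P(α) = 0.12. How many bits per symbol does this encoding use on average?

2.88 bits/symbol

L̄ = Σ pᵢ·ℓᵢ = 0.17·3 + 0.12·3 + 0.24·3 + 0.09·3 + 0.14·3 + 0.12·2 + 0.12·3 = 2.88 bits/symbol.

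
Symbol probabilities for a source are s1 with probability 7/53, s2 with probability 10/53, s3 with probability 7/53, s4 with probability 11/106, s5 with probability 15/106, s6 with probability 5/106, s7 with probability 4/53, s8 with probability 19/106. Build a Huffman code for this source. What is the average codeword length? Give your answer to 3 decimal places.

2.934 bits/symbol

Repeatedly combine the two least-probable nodes; the expected code length is the sum of the merged weights.
merge 5/106 + 4/53 → 13/106
merge 11/106 + 13/106 → 12/53
merge 7/53 + 7/53 → 14/53
merge 15/106 + 19/106 → 17/53
merge 10/53 + 12/53 → 22/53
merge 14/53 + 17/53 → 31/53
merge 22/53 + 31/53 → 1
L = 13/106 + 12/53 + 14/53 + 17/53 + 22/53 + 31/53 + 1 = 311/106 ≈ 2.934 bits/symbol.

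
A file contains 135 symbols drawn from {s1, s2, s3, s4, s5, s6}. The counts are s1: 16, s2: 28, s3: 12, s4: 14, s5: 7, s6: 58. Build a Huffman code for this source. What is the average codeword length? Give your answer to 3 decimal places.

Probabilities are the counts divided by 135.
Repeatedly combine the two least-probable nodes; the expected code length is the sum of the merged weights.
merge 7/135 + 4/45 → 19/135
merge 14/135 + 16/135 → 2/9
merge 19/135 + 28/135 → 47/135
merge 2/9 + 47/135 → 77/135
merge 58/135 + 77/135 → 1
L = 19/135 + 2/9 + 47/135 + 77/135 + 1 = 308/135 ≈ 2.281 bits/symbol.

2.281 bits/symbol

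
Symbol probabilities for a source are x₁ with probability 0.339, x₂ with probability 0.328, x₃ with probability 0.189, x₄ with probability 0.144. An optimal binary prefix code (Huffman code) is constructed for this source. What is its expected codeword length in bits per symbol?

Repeatedly combine the two least-probable nodes; the expected code length is the sum of the merged weights.
merge 18/125 + 189/1000 → 333/1000
merge 41/125 + 333/1000 → 661/1000
merge 339/1000 + 661/1000 → 1
L = 333/1000 + 661/1000 + 1 = 997/500 = 1.994 bits/symbol.

1.994 bits/symbol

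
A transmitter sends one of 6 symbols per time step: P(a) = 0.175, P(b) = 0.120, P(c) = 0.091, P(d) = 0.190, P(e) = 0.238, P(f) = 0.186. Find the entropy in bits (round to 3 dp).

H = −Σ pᵢ log₂ pᵢ.
−0.175·log₂(0.175) = 0.4401
−0.120·log₂(0.120) = 0.3671
−0.091·log₂(0.091) = 0.3147
−0.190·log₂(0.190) = 0.4552
−0.238·log₂(0.238) = 0.4929
−0.186·log₂(0.186) = 0.4514
Sum ≈ 2.5213 → 2.521 bits.

2.521 bits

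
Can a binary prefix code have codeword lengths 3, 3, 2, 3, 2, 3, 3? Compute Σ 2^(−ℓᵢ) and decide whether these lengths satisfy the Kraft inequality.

With common denominator 2^3 = 8: Σ 2^(−ℓᵢ) = 1/8 + 1/8 + 2/8 + 1/8 + 2/8 + 1/8 + 1/8 = 9/8 = 1.125.
Kraft's inequality requires Σ ≤ 1; here Σ = 1.125 > 1, so no such prefix code exists.

1.125; no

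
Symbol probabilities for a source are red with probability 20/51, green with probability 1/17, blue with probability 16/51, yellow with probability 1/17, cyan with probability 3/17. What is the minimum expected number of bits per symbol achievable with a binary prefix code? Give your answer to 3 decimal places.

2.020 bits/symbol

Repeatedly combine the two least-probable nodes; the expected code length is the sum of the merged weights.
merge 1/17 + 1/17 → 2/17
merge 2/17 + 3/17 → 5/17
merge 5/17 + 16/51 → 31/51
merge 20/51 + 31/51 → 1
L = 2/17 + 5/17 + 31/51 + 1 = 103/51 ≈ 2.020 bits/symbol.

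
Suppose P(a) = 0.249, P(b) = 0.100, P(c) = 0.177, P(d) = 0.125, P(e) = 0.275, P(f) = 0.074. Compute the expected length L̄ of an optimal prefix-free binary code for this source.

2.473 bits/symbol

Repeatedly combine the two least-probable nodes; the expected code length is the sum of the merged weights.
merge 37/500 + 1/10 → 87/500
merge 1/8 + 87/500 → 299/1000
merge 177/1000 + 249/1000 → 213/500
merge 11/40 + 299/1000 → 287/500
merge 213/500 + 287/500 → 1
L = 87/500 + 299/1000 + 213/500 + 287/500 + 1 = 2473/1000 = 2.473 bits/symbol.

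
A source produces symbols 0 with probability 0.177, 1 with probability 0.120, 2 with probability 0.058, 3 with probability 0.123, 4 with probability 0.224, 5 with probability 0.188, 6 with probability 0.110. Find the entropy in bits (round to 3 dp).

2.706 bits

H = −Σ pᵢ log₂ pᵢ.
−0.177·log₂(0.177) = 0.4422
−0.120·log₂(0.120) = 0.3671
−0.058·log₂(0.058) = 0.2383
−0.123·log₂(0.123) = 0.3719
−0.224·log₂(0.224) = 0.4835
−0.188·log₂(0.188) = 0.4533
−0.110·log₂(0.110) = 0.3503
Sum ≈ 2.7064 → 2.706 bits.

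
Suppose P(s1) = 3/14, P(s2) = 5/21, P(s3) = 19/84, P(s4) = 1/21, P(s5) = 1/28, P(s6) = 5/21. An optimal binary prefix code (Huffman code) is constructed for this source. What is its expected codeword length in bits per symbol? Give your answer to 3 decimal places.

Repeatedly combine the two least-probable nodes; the expected code length is the sum of the merged weights.
merge 1/28 + 1/21 → 1/12
merge 1/12 + 3/14 → 25/84
merge 19/84 + 5/21 → 13/28
merge 5/21 + 25/84 → 15/28
merge 13/28 + 15/28 → 1
L = 1/12 + 25/84 + 13/28 + 15/28 + 1 = 50/21 ≈ 2.381 bits/symbol.

2.381 bits/symbol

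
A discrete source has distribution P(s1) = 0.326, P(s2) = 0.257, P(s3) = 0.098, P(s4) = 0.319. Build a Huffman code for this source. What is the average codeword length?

2 bits/symbol

Repeatedly combine the two least-probable nodes; the expected code length is the sum of the merged weights.
merge 49/500 + 257/1000 → 71/200
merge 319/1000 + 163/500 → 129/200
merge 71/200 + 129/200 → 1
L = 71/200 + 129/200 + 1 = 2 bits/symbol.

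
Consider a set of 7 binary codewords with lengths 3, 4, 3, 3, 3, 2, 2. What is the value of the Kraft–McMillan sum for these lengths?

1.0625

With common denominator 2^4 = 16: Σ 2^(−ℓᵢ) = 2/16 + 1/16 + 2/16 + 2/16 + 2/16 + 4/16 + 4/16 = 17/16 = 1.0625.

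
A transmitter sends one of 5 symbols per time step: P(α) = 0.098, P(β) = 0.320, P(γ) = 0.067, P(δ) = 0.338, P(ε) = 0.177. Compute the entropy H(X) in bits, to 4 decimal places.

2.0868 bits

H = −Σ pᵢ log₂ pᵢ.
−0.098·log₂(0.098) = 0.3284
−0.320·log₂(0.320) = 0.5260
−0.067·log₂(0.067) = 0.2613
−0.338·log₂(0.338) = 0.5289
−0.177·log₂(0.177) = 0.4422
Sum ≈ 2.0868 → 2.0868 bits.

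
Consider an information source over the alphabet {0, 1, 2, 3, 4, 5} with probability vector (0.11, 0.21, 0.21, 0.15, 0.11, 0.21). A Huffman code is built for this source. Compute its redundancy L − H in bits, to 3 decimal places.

Entropy H = −Σ p log₂ p ≈ 2.5296 bits.
Huffman merges: 11/100+11/100→11/50; 3/20+21/100→9/25; 21/100+21/100→21/50; 11/50+9/25→29/50; 21/50+29/50→1. L = 129/50 ≈ 2.5800.
L − H = 2.5800 − 2.5296 = 0.050 bits.

0.050 bits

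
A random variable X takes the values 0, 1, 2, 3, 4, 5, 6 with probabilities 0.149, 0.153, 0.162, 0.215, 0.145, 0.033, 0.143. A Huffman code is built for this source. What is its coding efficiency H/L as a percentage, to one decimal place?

96.7%

Entropy H = −Σ p log₂ p ≈ 2.6934 bits.
Huffman merges: 33/1000+143/1000→22/125; 29/200+149/1000→147/500; 153/1000+81/500→63/200; 22/125+43/200→391/1000; 147/500+63/200→609/1000; 391/1000+609/1000→1. L = 557/200 ≈ 2.7850.
Efficiency = H/L = 2.6934/2.7850 = 96.7%.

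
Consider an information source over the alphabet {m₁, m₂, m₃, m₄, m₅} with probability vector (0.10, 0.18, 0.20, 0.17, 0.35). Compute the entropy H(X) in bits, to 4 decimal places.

H = −Σ pᵢ log₂ pᵢ.
−0.10·log₂(0.10) = 0.3322
−0.18·log₂(0.18) = 0.4453
−0.20·log₂(0.20) = 0.4644
−0.17·log₂(0.17) = 0.4346
−0.35·log₂(0.35) = 0.5301
Sum ≈ 2.2066 → 2.2066 bits.

2.2066 bits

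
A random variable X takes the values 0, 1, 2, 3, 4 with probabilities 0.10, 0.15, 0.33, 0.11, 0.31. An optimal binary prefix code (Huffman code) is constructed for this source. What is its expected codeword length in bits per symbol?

Repeatedly combine the two least-probable nodes; the expected code length is the sum of the merged weights.
merge 1/10 + 11/100 → 21/100
merge 3/20 + 21/100 → 9/25
merge 31/100 + 33/100 → 16/25
merge 9/25 + 16/25 → 1
L = 21/100 + 9/25 + 16/25 + 1 = 221/100 = 2.21 bits/symbol.

2.21 bits/symbol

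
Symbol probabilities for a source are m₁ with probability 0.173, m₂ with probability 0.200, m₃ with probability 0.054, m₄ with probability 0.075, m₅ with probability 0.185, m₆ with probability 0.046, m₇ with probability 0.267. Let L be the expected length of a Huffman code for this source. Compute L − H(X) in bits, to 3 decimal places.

Entropy H = −Σ p log₂ p ≈ 2.5733 bits.
Huffman merges: 23/500+27/500→1/10; 3/40+1/10→7/40; 173/1000+7/40→87/250; 37/200+1/5→77/200; 267/1000+87/250→123/200; 77/200+123/200→1. L = 2623/1000 ≈ 2.6230.
L − H = 2.6230 − 2.5733 = 0.050 bits.

0.050 bits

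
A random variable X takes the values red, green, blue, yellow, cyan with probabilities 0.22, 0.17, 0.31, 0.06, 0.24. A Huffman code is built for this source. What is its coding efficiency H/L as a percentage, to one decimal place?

Entropy H = −Σ p log₂ p ≈ 2.1766 bits.
Huffman merges: 3/50+17/100→23/100; 11/50+23/100→9/20; 6/25+31/100→11/20; 9/20+11/20→1. L = 223/100 ≈ 2.2300.
Efficiency = H/L = 2.1766/2.2300 = 97.6%.

97.6%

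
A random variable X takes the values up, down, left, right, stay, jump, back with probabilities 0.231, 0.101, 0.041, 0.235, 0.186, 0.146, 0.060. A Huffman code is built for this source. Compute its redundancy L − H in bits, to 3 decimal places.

0.033 bits

Entropy H = −Σ p log₂ p ≈ 2.6025 bits.
Huffman merges: 41/1000+3/50→101/1000; 101/1000+101/1000→101/500; 73/500+93/500→83/250; 101/500+231/1000→433/1000; 47/200+83/250→567/1000; 433/1000+567/1000→1. L = 527/200 ≈ 2.6350.
L − H = 2.6350 − 2.6025 = 0.033 bits.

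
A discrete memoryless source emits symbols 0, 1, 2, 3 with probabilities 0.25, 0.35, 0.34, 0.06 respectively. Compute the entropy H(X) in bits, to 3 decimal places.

1.803 bits

H = −Σ pᵢ log₂ pᵢ.
−0.25·log₂(0.25) = 0.5000
−0.35·log₂(0.35) = 0.5301
−0.34·log₂(0.34) = 0.5292
−0.06·log₂(0.06) = 0.2435
Sum ≈ 1.8028 → 1.803 bits.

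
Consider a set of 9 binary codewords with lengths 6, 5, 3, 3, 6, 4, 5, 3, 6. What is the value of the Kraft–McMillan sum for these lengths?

0.546875

With common denominator 2^6 = 64: Σ 2^(−ℓᵢ) = 1/64 + 2/64 + 8/64 + 8/64 + 1/64 + 4/64 + 2/64 + 8/64 + 1/64 = 35/64 = 0.546875.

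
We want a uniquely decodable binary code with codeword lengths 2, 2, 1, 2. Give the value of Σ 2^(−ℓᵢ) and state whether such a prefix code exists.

1.25; no

With common denominator 2^2 = 4: Σ 2^(−ℓᵢ) = 1/4 + 1/4 + 2/4 + 1/4 = 5/4 = 1.25.
Kraft's inequality requires Σ ≤ 1; here Σ = 1.25 > 1, so no such prefix code exists.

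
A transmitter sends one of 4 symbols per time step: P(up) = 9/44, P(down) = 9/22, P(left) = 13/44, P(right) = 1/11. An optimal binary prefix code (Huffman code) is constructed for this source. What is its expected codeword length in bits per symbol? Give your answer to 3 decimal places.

Repeatedly combine the two least-probable nodes; the expected code length is the sum of the merged weights.
merge 1/11 + 9/44 → 13/44
merge 13/44 + 13/44 → 13/22
merge 9/22 + 13/22 → 1
L = 13/44 + 13/22 + 1 = 83/44 ≈ 1.886 bits/symbol.

1.886 bits/symbol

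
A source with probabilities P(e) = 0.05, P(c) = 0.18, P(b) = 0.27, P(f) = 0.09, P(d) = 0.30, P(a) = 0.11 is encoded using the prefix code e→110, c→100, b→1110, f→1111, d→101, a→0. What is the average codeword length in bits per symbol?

L̄ = Σ pᵢ·ℓᵢ = 0.05·3 + 0.18·3 + 0.27·4 + 0.09·4 + 0.30·3 + 0.11·1 = 3.14 bits/symbol.

3.14 bits/symbol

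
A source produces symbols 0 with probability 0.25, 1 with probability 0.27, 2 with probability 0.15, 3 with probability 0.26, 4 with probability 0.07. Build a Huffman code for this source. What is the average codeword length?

Repeatedly combine the two least-probable nodes; the expected code length is the sum of the merged weights.
merge 7/100 + 3/20 → 11/50
merge 11/50 + 1/4 → 47/100
merge 13/50 + 27/100 → 53/100
merge 47/100 + 53/100 → 1
L = 11/50 + 47/100 + 53/100 + 1 = 111/50 = 2.22 bits/symbol.

2.22 bits/symbol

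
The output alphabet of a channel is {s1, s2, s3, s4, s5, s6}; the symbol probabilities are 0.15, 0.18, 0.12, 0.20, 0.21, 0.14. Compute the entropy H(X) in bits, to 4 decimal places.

H = −Σ pᵢ log₂ pᵢ.
−0.15·log₂(0.15) = 0.4105
−0.18·log₂(0.18) = 0.4453
−0.12·log₂(0.12) = 0.3671
−0.20·log₂(0.20) = 0.4644
−0.21·log₂(0.21) = 0.4728
−0.14·log₂(0.14) = 0.3971
Sum ≈ 2.5572 → 2.5572 bits.

2.5572 bits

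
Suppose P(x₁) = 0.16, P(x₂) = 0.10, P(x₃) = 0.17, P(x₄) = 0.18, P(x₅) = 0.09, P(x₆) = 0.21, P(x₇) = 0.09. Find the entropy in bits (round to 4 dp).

H = −Σ pᵢ log₂ pᵢ.
−0.16·log₂(0.16) = 0.4230
−0.10·log₂(0.10) = 0.3322
−0.17·log₂(0.17) = 0.4346
−0.18·log₂(0.18) = 0.4453
−0.09·log₂(0.09) = 0.3127
−0.21·log₂(0.21) = 0.4728
−0.09·log₂(0.09) = 0.3127
Sum ≈ 2.7332 → 2.7332 bits.

2.7332 bits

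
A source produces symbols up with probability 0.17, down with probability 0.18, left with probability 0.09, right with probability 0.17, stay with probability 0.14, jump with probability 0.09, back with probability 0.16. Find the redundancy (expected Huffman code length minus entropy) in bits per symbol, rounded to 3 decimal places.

0.060 bits

Entropy H = −Σ p log₂ p ≈ 2.7599 bits.
Huffman merges: 9/100+9/100→9/50; 7/50+4/25→3/10; 17/100+17/100→17/50; 9/50+9/50→9/25; 3/10+17/50→16/25; 9/25+16/25→1. L = 141/50 ≈ 2.8200.
L − H = 2.8200 − 2.7599 = 0.060 bits.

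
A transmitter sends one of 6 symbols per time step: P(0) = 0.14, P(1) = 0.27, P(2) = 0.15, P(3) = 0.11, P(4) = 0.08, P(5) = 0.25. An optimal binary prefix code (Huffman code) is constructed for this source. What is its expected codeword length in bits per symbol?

Repeatedly combine the two least-probable nodes; the expected code length is the sum of the merged weights.
merge 2/25 + 11/100 → 19/100
merge 7/50 + 3/20 → 29/100
merge 19/100 + 1/4 → 11/25
merge 27/100 + 29/100 → 14/25
merge 11/25 + 14/25 → 1
L = 19/100 + 29/100 + 11/25 + 14/25 + 1 = 62/25 = 2.48 bits/symbol.

2.48 bits/symbol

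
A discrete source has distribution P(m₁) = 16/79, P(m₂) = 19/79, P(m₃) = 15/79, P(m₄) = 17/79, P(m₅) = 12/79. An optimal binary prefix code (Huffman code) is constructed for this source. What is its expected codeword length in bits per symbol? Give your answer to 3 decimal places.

2.342 bits/symbol

Repeatedly combine the two least-probable nodes; the expected code length is the sum of the merged weights.
merge 12/79 + 15/79 → 27/79
merge 16/79 + 17/79 → 33/79
merge 19/79 + 27/79 → 46/79
merge 33/79 + 46/79 → 1
L = 27/79 + 33/79 + 46/79 + 1 = 185/79 ≈ 2.342 bits/symbol.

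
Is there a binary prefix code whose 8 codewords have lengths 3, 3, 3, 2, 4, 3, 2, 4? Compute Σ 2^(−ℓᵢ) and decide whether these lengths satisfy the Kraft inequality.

1.125; no

With common denominator 2^4 = 16: Σ 2^(−ℓᵢ) = 2/16 + 2/16 + 2/16 + 4/16 + 1/16 + 2/16 + 4/16 + 1/16 = 18/16 = 1.125.
Kraft's inequality requires Σ ≤ 1; here Σ = 1.125 > 1, so no such prefix code exists.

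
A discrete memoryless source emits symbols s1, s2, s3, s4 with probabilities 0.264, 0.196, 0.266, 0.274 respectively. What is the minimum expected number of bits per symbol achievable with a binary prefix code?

Repeatedly combine the two least-probable nodes; the expected code length is the sum of the merged weights.
merge 49/250 + 33/125 → 23/50
merge 133/500 + 137/500 → 27/50
merge 23/50 + 27/50 → 1
L = 23/50 + 27/50 + 1 = 2 bits/symbol.

2 bits/symbol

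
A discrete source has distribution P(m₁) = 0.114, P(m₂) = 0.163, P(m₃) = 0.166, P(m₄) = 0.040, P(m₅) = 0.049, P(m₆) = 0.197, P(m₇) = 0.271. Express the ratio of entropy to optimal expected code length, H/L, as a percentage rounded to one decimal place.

98.6%

Entropy H = −Σ p log₂ p ≈ 2.5849 bits.
Huffman merges: 1/25+49/1000→89/1000; 89/1000+57/500→203/1000; 163/1000+83/500→329/1000; 197/1000+203/1000→2/5; 271/1000+329/1000→3/5; 2/5+3/5→1. L = 2621/1000 ≈ 2.6210.
Efficiency = H/L = 2.5849/2.6210 = 98.6%.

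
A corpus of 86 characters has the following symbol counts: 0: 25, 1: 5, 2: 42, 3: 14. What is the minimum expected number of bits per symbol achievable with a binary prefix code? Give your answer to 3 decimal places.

1.733 bits/symbol

Probabilities are the counts divided by 86.
Repeatedly combine the two least-probable nodes; the expected code length is the sum of the merged weights.
merge 5/86 + 7/43 → 19/86
merge 19/86 + 25/86 → 22/43
merge 21/43 + 22/43 → 1
L = 19/86 + 22/43 + 1 = 149/86 ≈ 1.733 bits/symbol.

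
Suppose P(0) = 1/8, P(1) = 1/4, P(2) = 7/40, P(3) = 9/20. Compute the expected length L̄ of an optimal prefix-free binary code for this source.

Repeatedly combine the two least-probable nodes; the expected code length is the sum of the merged weights.
merge 1/8 + 7/40 → 3/10
merge 1/4 + 3/10 → 11/20
merge 9/20 + 11/20 → 1
L = 3/10 + 11/20 + 1 = 37/20 = 1.85 bits/symbol.

1.85 bits/symbol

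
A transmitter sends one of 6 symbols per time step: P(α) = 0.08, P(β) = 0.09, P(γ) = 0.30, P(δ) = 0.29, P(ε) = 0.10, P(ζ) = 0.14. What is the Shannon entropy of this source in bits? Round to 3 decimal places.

2.372 bits

H = −Σ pᵢ log₂ pᵢ.
−0.08·log₂(0.08) = 0.2915
−0.09·log₂(0.09) = 0.3127
−0.30·log₂(0.30) = 0.5211
−0.29·log₂(0.29) = 0.5179
−0.10·log₂(0.10) = 0.3322
−0.14·log₂(0.14) = 0.3971
Sum ≈ 2.3725 → 2.372 bits.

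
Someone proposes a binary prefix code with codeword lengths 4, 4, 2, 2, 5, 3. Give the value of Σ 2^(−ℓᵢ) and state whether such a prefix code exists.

0.78125; yes

With common denominator 2^5 = 32: Σ 2^(−ℓᵢ) = 2/32 + 2/32 + 8/32 + 8/32 + 1/32 + 4/32 = 25/32 = 0.78125.
Kraft's inequality requires Σ ≤ 1; here Σ = 0.78125 ≤ 1, so such a prefix code exists.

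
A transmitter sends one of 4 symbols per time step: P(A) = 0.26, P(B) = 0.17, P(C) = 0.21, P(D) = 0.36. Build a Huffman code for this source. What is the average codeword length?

2 bits/symbol

Repeatedly combine the two least-probable nodes; the expected code length is the sum of the merged weights.
merge 17/100 + 21/100 → 19/50
merge 13/50 + 9/25 → 31/50
merge 19/50 + 31/50 → 1
L = 19/50 + 31/50 + 1 = 2 bits/symbol.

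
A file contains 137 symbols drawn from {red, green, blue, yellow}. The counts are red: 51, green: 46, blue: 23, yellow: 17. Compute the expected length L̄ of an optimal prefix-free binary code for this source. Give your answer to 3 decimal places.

1.920 bits/symbol

Probabilities are the counts divided by 137.
Repeatedly combine the two least-probable nodes; the expected code length is the sum of the merged weights.
merge 17/137 + 23/137 → 40/137
merge 40/137 + 46/137 → 86/137
merge 51/137 + 86/137 → 1
L = 40/137 + 86/137 + 1 = 263/137 ≈ 1.920 bits/symbol.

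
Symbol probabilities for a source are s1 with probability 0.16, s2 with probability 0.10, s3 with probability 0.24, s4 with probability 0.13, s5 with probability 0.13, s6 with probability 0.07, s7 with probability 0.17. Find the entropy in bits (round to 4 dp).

2.7178 bits

H = −Σ pᵢ log₂ pᵢ.
−0.16·log₂(0.16) = 0.4230
−0.10·log₂(0.10) = 0.3322
−0.24·log₂(0.24) = 0.4941
−0.13·log₂(0.13) = 0.3826
−0.13·log₂(0.13) = 0.3826
−0.07·log₂(0.07) = 0.2686
−0.17·log₂(0.17) = 0.4346
Sum ≈ 2.7178 → 2.7178 bits.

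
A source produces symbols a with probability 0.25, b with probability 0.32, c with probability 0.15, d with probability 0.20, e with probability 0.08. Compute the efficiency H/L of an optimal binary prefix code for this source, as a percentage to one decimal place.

Entropy H = −Σ p log₂ p ≈ 2.1925 bits.
Huffman merges: 2/25+3/20→23/100; 1/5+23/100→43/100; 1/4+8/25→57/100; 43/100+57/100→1. L = 223/100 ≈ 2.2300.
Efficiency = H/L = 2.1925/2.2300 = 98.3%.

98.3%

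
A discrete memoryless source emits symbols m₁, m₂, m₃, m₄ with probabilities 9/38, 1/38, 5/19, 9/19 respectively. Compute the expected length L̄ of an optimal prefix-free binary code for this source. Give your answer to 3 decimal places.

Repeatedly combine the two least-probable nodes; the expected code length is the sum of the merged weights.
merge 1/38 + 9/38 → 5/19
merge 5/19 + 5/19 → 10/19
merge 9/19 + 10/19 → 1
L = 5/19 + 10/19 + 1 = 34/19 ≈ 1.789 bits/symbol.

1.789 bits/symbol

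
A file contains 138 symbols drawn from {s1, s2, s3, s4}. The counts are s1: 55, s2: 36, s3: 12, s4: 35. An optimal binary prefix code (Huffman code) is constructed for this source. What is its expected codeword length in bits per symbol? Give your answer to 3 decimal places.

Probabilities are the counts divided by 138.
Repeatedly combine the two least-probable nodes; the expected code length is the sum of the merged weights.
merge 2/23 + 35/138 → 47/138
merge 6/23 + 47/138 → 83/138
merge 55/138 + 83/138 → 1
L = 47/138 + 83/138 + 1 = 134/69 ≈ 1.942 bits/symbol.

1.942 bits/symbol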